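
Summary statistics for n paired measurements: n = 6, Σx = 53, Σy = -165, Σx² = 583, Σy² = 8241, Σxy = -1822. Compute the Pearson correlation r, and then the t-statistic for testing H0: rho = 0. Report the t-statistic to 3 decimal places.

S_xy = nΣxy − ΣxΣy = 6·(-1822) − 53·(-165) = -10932 − (-8745) = -2187
S_xx = nΣx² − (Σx)² = 6·583 − 53² = 3498 − 2809 = 689
S_yy = nΣy² − (Σy)² = 6·8241 − (-165)² = 49446 − 27225 = 22221
r = S_xy / √(S_xx·S_yy) = -2187 / √(689·22221) = -2187 / √15310269 = -2187 / 3912.8339 = -0.5589
t = r·√(n−2)/√(1−r²) = -0.5589·√4 / √(1−0.312369) = -1.117800 / 0.829235 = -1.348

-1.348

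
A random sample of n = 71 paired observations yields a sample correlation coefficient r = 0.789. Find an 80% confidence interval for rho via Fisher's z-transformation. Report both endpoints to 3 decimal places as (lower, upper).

z_r = atanh(0.789) = 1.068777;  SE = 1/√(n−3) = 1/√68 = 0.121268
z-limits: 1.068777 ± 1.282·0.121268 = 1.068777 ± 0.155466 = [0.913311, 1.224243]
ρ-limits: (tanh 0.913311, tanh 1.224243) = (0.723, 0.841)

(0.723, 0.841)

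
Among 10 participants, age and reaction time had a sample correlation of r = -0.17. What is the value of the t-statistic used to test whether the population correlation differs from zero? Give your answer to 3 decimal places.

-0.488

t = r·√(n−2) / √(1−r²) with r = -0.17, n = 10
  = -0.17·√8 / √(1 − 0.0289)
  = -0.17·2.828427 / 0.985444
  = -0.480833 / 0.985444 = -0.488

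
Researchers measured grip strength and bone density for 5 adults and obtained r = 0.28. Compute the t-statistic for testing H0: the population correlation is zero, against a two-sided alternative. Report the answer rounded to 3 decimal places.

1 − r² = 1 − 0.0784 = 0.9216;  √(1−r²) = 0.960000
√(n−2) = √3 = 1.732051
t = r·√(n−2)/√(1−r²) = 0.28 · 1.732051 / 0.960000 = 0.505

0.505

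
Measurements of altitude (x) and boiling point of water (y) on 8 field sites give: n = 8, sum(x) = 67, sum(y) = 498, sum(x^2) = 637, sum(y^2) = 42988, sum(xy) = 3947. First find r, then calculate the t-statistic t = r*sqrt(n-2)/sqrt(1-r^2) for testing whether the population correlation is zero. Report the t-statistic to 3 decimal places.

S_xy = nΣxy − ΣxΣy = 8·3947 − 67·498 = 31576 − 33366 = -1790
S_xx = nΣx² − (Σx)² = 8·637 − 67² = 5096 − 4489 = 607
S_yy = nΣy² − (Σy)² = 8·42988 − 498² = 343904 − 248004 = 95900
r = S_xy / √(S_xx·S_yy) = -1790 / √(607·95900) = -1790 / √58211300 = -1790 / 7629.6330 = -0.2346
t = r·√(n−2)/√(1−r²) = -0.2346·√6 / √(1−0.055037) = -0.574650 / 0.972092 = -0.591

-0.591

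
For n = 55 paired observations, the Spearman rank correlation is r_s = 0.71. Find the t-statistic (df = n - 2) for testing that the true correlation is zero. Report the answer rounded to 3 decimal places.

7.340

1 − r_s² = 1 − 0.5041 = 0.4959;  √(1−r_s²) = 0.704202
√(n−2) = √53 = 7.280110
t = r_s·√(n−2)/√(1−r_s²) = 0.71 · 7.280110 / 0.704202 = 7.340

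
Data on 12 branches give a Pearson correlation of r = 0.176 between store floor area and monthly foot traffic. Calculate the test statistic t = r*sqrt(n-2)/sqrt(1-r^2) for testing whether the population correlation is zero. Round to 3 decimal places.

1 − r² = 1 − 0.030976 = 0.969024;  √(1−r²) = 0.984390
√(n−2) = √10 = 3.162278
t = r·√(n−2)/√(1−r²) = 0.176 · 3.162278 / 0.984390 = 0.565

0.565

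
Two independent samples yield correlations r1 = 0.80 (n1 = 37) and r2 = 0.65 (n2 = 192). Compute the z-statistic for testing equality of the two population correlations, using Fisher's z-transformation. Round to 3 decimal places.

z1 = atanh(0.80) = 1.098612,  z2 = atanh(0.65) = 0.775299
SE = √(1/(n1−3) + 1/(n2−3)) = √(1/34 + 1/189) = √(0.0294118 + 0.0052910) = √0.0347028 = 0.186287
z = (z1 − z2)/SE = (1.098612 − 0.775299) / 0.186287 = 0.323313 / 0.186287 = 1.736

1.736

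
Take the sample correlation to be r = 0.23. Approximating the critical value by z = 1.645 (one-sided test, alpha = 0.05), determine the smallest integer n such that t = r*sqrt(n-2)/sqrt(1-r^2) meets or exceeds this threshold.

51

Need r·√(n−2)/√(1−r²) ≥ 1.645
√(n−2) ≥ 1.645·√(1−0.0529) / 0.23 = 1.645·0.973191 / 0.23 = 6.9604
n−2 ≥ 48.4472  ⇒  n ≥ 50.4472
Smallest integer n = 51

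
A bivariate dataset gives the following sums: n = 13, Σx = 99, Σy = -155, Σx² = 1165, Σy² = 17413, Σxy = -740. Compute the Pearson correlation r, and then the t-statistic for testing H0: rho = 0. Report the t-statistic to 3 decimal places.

0.586

S_xy = nΣxy − ΣxΣy = 13·(-740) − 99·(-155) = -9620 − (-15345) = 5725
S_xx = nΣx² − (Σx)² = 13·1165 − 99² = 15145 − 9801 = 5344
S_yy = nΣy² − (Σy)² = 13·17413 − (-155)² = 226369 − 24025 = 202344
r = S_xy / √(S_xx·S_yy) = 5725 / √(5344·202344) = 5725 / √1081326336 = 5725 / 32883.5268 = 0.1741
t = r·√(n−2)/√(1−r²) = 0.1741·√11 / √(1−0.030311) = 0.577424 / 0.984728 = 0.586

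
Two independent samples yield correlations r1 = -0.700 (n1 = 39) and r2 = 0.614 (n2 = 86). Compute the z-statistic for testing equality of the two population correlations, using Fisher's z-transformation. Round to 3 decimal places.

-7.930

Fisher z-transforms: z1 = atanh(-0.700) = -0.867301, z2 = atanh(0.614) = 0.715317; difference d = -1.582618
Var(d) = 1/36 + 1/83 = 0.0277778 + 0.0120482 = 0.0398260
z = d/√Var(d) = -1.582618 / √0.0398260 = -1.582618 / 0.199565 = -7.930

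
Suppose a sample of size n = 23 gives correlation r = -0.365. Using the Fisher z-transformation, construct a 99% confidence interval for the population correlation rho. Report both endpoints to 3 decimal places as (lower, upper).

Fisher z: z_r = atanh(r) = ½·ln((1+(-0.365))/(1−(-0.365))) = -0.382642
SE(z) = 1/√(n−3) = 1/√20 = 0.223607
99% ⇒ z* = 2.576; margin = 2.576·0.223607 = 0.576012
CI on z-scale: (-0.958654, 0.193370)
Back-transform: tanh(-0.958654) = -0.743676, tanh(0.193370) = 0.190995

(-0.744, 0.191)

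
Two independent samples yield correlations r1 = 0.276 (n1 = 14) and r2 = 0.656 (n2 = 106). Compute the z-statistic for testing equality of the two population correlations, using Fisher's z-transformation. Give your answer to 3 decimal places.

-1.584

Fisher z-transforms: z1 = atanh(0.276) = 0.283347, z2 = atanh(0.656) = 0.785759; difference d = -0.502412
Var(d) = 1/11 + 1/103 = 0.0909091 + 0.0097087 = 0.1006178
z = d/√Var(d) = -0.502412 / √0.1006178 = -0.502412 / 0.317203 = -1.584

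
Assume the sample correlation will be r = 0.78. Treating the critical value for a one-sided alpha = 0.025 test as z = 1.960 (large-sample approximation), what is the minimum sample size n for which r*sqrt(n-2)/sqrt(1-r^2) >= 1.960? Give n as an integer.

5

r√(n−2)/√(1−r²) ≥ 1.960  ⇔  n−2 ≥ (1.960)²·(1−r²)/r²
(1−r²)/r² = (1−0.6084)/0.6084 = 0.6437
n ≥ 2 + 3.8416·0.6437 = 2 + 2.4728 = 4.4728
⌈4.4728⌉ = 5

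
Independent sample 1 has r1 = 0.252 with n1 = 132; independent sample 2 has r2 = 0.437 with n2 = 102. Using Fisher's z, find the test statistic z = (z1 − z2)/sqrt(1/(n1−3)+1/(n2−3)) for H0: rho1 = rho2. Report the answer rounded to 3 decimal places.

-1.579

Fisher z-transforms: z1 = atanh(0.252) = 0.257547, z2 = atanh(0.437) = 0.468517; difference d = -0.210970
Var(d) = 1/129 + 1/99 = 0.0077519 + 0.0101010 = 0.0178529
z = d/√Var(d) = -0.210970 / √0.0178529 = -0.210970 / 0.133615 = -1.579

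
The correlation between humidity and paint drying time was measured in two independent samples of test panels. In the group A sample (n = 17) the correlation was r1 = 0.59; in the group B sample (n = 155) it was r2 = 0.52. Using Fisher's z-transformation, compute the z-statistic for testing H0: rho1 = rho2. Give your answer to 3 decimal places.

0.363

z1 = atanh(0.59) = 0.677666,  z2 = atanh(0.52) = 0.576340
SE = √(1/(n1−3) + 1/(n2−3)) = √(1/14 + 1/152) = √(0.0714286 + 0.0065789) = √0.0780075 = 0.279298
z = (z1 − z2)/SE = (0.677666 − 0.576340) / 0.279298 = 0.101326 / 0.279298 = 0.363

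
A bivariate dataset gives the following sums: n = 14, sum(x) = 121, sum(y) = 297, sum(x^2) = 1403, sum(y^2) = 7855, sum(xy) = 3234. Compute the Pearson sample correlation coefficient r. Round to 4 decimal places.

S_xy = nΣxy − ΣxΣy = 14·3234 − 121·297 = 45276 − 35937 = 9339
S_xx = nΣx² − (Σx)² = 14·1403 − 121² = 19642 − 14641 = 5001
S_yy = nΣy² − (Σy)² = 14·7855 − 297² = 109970 − 88209 = 21761
r = S_xy / √(S_xx·S_yy) = 9339 / √(5001·21761) = 9339 / √108826761 = 9339 / 10432.0066 = 0.8952

0.8952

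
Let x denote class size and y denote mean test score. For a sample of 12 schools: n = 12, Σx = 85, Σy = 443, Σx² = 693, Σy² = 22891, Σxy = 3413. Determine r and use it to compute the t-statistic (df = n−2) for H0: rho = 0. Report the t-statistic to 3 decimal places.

1.208

S_xy = nΣxy − ΣxΣy = 12·3413 − 85·443 = 40956 − 37655 = 3301
S_xx = nΣx² − (Σx)² = 12·693 − 85² = 8316 − 7225 = 1091
S_yy = nΣy² − (Σy)² = 12·22891 − 443² = 274692 − 196249 = 78443
r = S_xy / √(S_xx·S_yy) = 3301 / √(1091·78443) = 3301 / √85581313 = 3301 / 9251.0169 = 0.3568
t = r·√(n−2)/√(1−r²) = 0.3568·√10 / √(1−0.127306) = 1.128301 / 0.934181 = 1.208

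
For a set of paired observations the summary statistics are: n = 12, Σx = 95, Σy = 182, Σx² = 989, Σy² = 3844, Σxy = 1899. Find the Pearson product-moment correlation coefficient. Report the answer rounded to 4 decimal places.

S_xy = nΣxy − ΣxΣy = 12·1899 − 95·182 = 22788 − 17290 = 5498
S_xx = nΣx² − (Σx)² = 12·989 − 95² = 11868 − 9025 = 2843
S_yy = nΣy² − (Σy)² = 12·3844 − 182² = 46128 − 33124 = 13004
r = S_xy / √(S_xx·S_yy) = 5498 / √(2843·13004) = 5498 / √36970372 = 5498 / 6080.3266 = 0.9042

0.9042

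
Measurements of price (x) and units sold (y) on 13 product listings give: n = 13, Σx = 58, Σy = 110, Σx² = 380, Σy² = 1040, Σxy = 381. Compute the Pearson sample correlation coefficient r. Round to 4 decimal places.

Numerator: nΣxy − (Σx)(Σy) = 13·381 − (58)(110) = -1427
Denominator: √[(nΣx²−(Σx)²)(nΣy²−(Σy)²)]
  nΣx²−(Σx)² = 13·380 − 3364 = 1576;  nΣy²−(Σy)² = 13·1040 − 12100 = 1420
  √(1576·1420) = √2237920 = 1495.9679
r = -1427 / 1495.9679 = -0.9539

-0.9539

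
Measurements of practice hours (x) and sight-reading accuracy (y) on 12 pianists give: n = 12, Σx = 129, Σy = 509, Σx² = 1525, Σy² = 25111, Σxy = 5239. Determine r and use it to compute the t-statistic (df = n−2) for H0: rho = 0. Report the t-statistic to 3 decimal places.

-1.119

Numerator: nΣxy − (Σx)(Σy) = 12·5239 − (129)(509) = -2793
Denominator: √[(nΣx²−(Σx)²)(nΣy²−(Σy)²)]
  nΣx²−(Σx)² = 12·1525 − 16641 = 1659;  nΣy²−(Σy)² = 12·25111 − 259081 = 42251
  √(1659·42251) = √70094409 = 8372.2404
r = -2793 / 8372.2404 = -0.3336
t = r·√(n−2)/√(1−r²) = -0.3336·√10 / √(1−0.111289) = -1.054936 / 0.942715 = -1.119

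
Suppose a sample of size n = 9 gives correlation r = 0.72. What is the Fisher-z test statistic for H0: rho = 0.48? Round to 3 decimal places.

0.942

Fisher z: atanh(0.72) = 0.907645, atanh(0.48) = 0.522984
z = (z_r − z_0)·√(n−3) = (0.907645 − 0.522984)·√6 = 0.384661 · 2.449490 = 0.942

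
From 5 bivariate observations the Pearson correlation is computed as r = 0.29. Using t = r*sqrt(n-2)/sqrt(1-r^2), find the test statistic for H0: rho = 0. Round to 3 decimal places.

0.525

1 − r² = 1 − 0.0841 = 0.9159;  √(1−r²) = 0.957027
√(n−2) = √3 = 1.732051
t = r·√(n−2)/√(1−r²) = 0.29 · 1.732051 / 0.957027 = 0.525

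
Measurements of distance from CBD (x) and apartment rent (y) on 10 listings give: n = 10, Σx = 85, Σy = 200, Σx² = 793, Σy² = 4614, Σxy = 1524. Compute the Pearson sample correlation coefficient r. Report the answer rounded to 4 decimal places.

Numerator: nΣxy − (Σx)(Σy) = 10·1524 − (85)(200) = -1760
Denominator: √[(nΣx²−(Σx)²)(nΣy²−(Σy)²)]
  nΣx²−(Σx)² = 10·793 − 7225 = 705;  nΣy²−(Σy)² = 10·4614 − 40000 = 6140
  √(705·6140) = √4328700 = 2080.5528
r = -1760 / 2080.5528 = -0.8459

-0.8459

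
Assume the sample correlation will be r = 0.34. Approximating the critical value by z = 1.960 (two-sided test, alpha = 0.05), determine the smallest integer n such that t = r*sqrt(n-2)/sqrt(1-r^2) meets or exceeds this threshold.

32

Need r·√(n−2)/√(1−r²) ≥ 1.960
√(n−2) ≥ 1.960·√(1−0.1156) / 0.34 = 1.960·0.940425 / 0.34 = 5.4213
n−2 ≥ 29.3905  ⇒  n ≥ 31.3905
Smallest integer n = 32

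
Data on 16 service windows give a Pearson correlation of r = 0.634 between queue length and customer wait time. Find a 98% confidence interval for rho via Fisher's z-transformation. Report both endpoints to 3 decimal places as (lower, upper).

z_r = atanh(0.634) = 0.748076;  SE = 1/√(n−3) = 1/√13 = 0.277350
z-limits: 0.748076 ± 2.326·0.277350 = 0.748076 ± 0.645116 = [0.102960, 1.393192]
ρ-limits: (tanh 0.102960, tanh 1.393192) = (0.103, 0.884)

(0.103, 0.884)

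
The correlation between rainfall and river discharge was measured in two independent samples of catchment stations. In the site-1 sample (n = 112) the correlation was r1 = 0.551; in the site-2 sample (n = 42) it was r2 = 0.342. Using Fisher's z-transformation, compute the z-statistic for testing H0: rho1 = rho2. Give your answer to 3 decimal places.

1.412

z1 = atanh(0.551) = 0.619816,  z2 = atanh(0.342) = 0.356356
SE = √(1/(n1−3) + 1/(n2−3)) = √(1/109 + 1/39) = √(0.0091743 + 0.0256410) = √0.0348153 = 0.186589
z = (z1 − z2)/SE = (0.619816 − 0.356356) / 0.186589 = 0.263460 / 0.186589 = 1.412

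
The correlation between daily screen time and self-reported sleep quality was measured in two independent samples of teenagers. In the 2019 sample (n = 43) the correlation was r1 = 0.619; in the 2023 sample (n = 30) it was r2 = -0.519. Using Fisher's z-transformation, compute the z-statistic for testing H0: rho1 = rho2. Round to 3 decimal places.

Fisher z-transforms: z1 = atanh(0.619) = 0.723382, z2 = atanh(-0.519) = -0.574970; difference d = 1.298352
Var(d) = 1/40 + 1/27 = 0.0250000 + 0.0370370 = 0.0620370
z = d/√Var(d) = 1.298352 / √0.0620370 = 1.298352 / 0.249072 = 5.213

5.213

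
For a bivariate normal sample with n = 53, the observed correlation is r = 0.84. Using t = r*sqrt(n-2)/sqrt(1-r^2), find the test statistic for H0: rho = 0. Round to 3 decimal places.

11.056

1 − r² = 1 − 0.7056 = 0.2944;  √(1−r²) = 0.542586
√(n−2) = √51 = 7.141428
t = r·√(n−2)/√(1−r²) = 0.84 · 7.141428 / 0.542586 = 11.056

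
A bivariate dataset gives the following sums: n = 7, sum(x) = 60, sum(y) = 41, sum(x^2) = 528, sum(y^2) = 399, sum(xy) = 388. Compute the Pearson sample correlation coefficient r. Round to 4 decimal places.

Numerator: nΣxy − (Σx)(Σy) = 7·388 − (60)(41) = 256
Denominator: √[(nΣx²−(Σx)²)(nΣy²−(Σy)²)]
  nΣx²−(Σx)² = 7·528 − 3600 = 96;  nΣy²−(Σy)² = 7·399 − 1681 = 1112
  √(96·1112) = √106752 = 326.7292
r = 256 / 326.7292 = 0.7835

0.7835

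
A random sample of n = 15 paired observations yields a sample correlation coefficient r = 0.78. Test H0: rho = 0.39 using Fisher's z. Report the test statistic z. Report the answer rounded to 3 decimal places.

2.195

z_r = atanh(0.78) = 1.045371,  z_0 = atanh(0.39) = 0.411800
SE = 1/√(n−3) = 1/√12 = 0.288675
z = (z_r − z_0)/SE = (1.045371 − 0.411800) / 0.288675 = 0.633571 / 0.288675 = 2.195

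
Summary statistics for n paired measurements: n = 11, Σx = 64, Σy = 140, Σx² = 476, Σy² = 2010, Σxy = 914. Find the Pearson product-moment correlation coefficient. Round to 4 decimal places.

Numerator: nΣxy − (Σx)(Σy) = 11·914 − (64)(140) = 1094
Denominator: √[(nΣx²−(Σx)²)(nΣy²−(Σy)²)]
  nΣx²−(Σx)² = 11·476 − 4096 = 1140;  nΣy²−(Σy)² = 11·2010 − 19600 = 2510
  √(1140·2510) = √2861400 = 1691.5673
r = 1094 / 1691.5673 = 0.6467

0.6467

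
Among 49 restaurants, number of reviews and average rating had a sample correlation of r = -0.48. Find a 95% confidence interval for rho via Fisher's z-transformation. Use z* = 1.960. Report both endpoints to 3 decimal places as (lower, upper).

z_r = atanh(-0.48) = -0.522984;  SE = 1/√(n−3) = 1/√46 = 0.147442
z-limits: -0.522984 ± 1.960·0.147442 = -0.522984 ± 0.288986 = [-0.811970, -0.233998]
ρ-limits: (tanh -0.811970, tanh -0.233998) = (-0.671, -0.230)

(-0.671, -0.230)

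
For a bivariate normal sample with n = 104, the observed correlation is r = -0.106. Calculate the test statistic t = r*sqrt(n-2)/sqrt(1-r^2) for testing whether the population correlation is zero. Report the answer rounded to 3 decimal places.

-1.077

t = r·√(n−2) / √(1−r²) with r = -0.106, n = 104
  = -0.106·√102 / √(1 − 0.011236)
  = -0.106·10.099505 / 0.994366
  = -1.070548 / 0.994366 = -1.077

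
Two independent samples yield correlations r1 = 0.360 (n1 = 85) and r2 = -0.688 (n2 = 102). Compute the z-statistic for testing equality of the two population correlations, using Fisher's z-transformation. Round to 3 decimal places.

z1 = atanh(0.360) = 0.376886,  z2 = atanh(-0.688) = -0.844148
SE = √(1/(n1−3) + 1/(n2−3)) = √(1/82 + 1/99) = √(0.0121951 + 0.0101010) = √0.0222961 = 0.149319
z = (z1 − z2)/SE = (0.376886 − (-0.844148)) / 0.149319 = 1.221034 / 0.149319 = 8.177

8.177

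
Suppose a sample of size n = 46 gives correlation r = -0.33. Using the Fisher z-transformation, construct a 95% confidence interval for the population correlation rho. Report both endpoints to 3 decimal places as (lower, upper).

(-0.566, -0.044)

Fisher z: z_r = atanh(r) = ½·ln((1+(-0.33))/(1−(-0.33))) = -0.342828
SE(z) = 1/√(n−3) = 1/√43 = 0.152499
95% ⇒ z* = 1.960; margin = 1.960·0.152499 = 0.298898
CI on z-scale: (-0.641726, -0.043930)
Back-transform: tanh(-0.641726) = -0.566074, tanh(-0.043930) = -0.043902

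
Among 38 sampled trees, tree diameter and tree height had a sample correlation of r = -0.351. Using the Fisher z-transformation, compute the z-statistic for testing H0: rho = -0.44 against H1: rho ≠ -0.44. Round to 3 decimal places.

0.625

z_r = atanh(-0.351) = -0.366584,  z_0 = atanh(-0.44) = -0.472231
SE = 1/√(n−3) = 1/√35 = 0.169031
z = (z_r − z_0)/SE = (-0.366584 − (-0.472231)) / 0.169031 = 0.105647 / 0.169031 = 0.625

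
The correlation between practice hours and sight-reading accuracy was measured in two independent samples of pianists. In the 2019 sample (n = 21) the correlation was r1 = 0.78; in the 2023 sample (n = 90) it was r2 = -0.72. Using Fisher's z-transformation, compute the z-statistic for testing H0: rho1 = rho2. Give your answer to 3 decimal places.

Fisher z-transforms: z1 = atanh(0.78) = 1.045371, z2 = atanh(-0.72) = -0.907645; difference d = 1.953016
Var(d) = 1/18 + 1/87 = 0.0555556 + 0.0114943 = 0.0670499
z = d/√Var(d) = 1.953016 / √0.0670499 = 1.953016 / 0.258940 = 7.542

7.542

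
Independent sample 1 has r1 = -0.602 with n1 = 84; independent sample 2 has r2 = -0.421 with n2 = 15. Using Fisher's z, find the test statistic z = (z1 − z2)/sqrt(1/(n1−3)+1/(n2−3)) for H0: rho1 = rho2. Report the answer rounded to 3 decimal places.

Fisher z-transforms: z1 = atanh(-0.602) = -0.696278, z2 = atanh(-0.421) = -0.448907; difference d = -0.247371
Var(d) = 1/81 + 1/12 = 0.0123457 + 0.0833333 = 0.0956790
z = d/√Var(d) = -0.247371 / √0.0956790 = -0.247371 / 0.309320 = -0.800

-0.800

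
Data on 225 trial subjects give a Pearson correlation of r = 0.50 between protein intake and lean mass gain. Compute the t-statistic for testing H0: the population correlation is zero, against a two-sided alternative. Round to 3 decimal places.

8.622

1 − r² = 1 − 0.2500 = 0.7500;  √(1−r²) = 0.866025
√(n−2) = √223 = 14.933185
t = r·√(n−2)/√(1−r²) = 0.50 · 14.933185 / 0.866025 = 8.622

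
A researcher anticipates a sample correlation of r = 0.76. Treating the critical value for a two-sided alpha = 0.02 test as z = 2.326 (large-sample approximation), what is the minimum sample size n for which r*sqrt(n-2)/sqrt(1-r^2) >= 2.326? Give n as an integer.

6

r√(n−2)/√(1−r²) ≥ 2.326  ⇔  n−2 ≥ (2.326)²·(1−r²)/r²
(1−r²)/r² = (1−0.5776)/0.5776 = 0.7313
n ≥ 2 + 5.410276·0.7313 = 2 + 3.9565 = 5.9565
⌈5.9565⌉ = 6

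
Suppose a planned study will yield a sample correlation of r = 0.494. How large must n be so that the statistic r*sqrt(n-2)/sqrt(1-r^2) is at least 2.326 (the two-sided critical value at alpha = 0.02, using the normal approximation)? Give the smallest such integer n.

19

r√(n−2)/√(1−r²) ≥ 2.326  ⇔  n−2 ≥ (2.326)²·(1−r²)/r²
(1−r²)/r² = (1−0.244036)/0.244036 = 3.0978
n ≥ 2 + 5.410276·3.0978 = 2 + 16.7600 = 18.7600
⌈18.7600⌉ = 19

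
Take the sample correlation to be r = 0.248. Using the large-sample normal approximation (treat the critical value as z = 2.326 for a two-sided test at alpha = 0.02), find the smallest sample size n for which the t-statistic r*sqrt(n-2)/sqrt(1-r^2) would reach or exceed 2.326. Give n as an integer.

85

Need r·√(n−2)/√(1−r²) ≥ 2.326
√(n−2) ≥ 2.326·√(1−0.061504) / 0.248 = 2.326·0.968760 / 0.248 = 9.0860
n−2 ≥ 82.5554  ⇒  n ≥ 84.5554
Smallest integer n = 85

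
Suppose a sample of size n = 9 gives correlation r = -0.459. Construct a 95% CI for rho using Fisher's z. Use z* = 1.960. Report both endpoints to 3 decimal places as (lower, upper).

Fisher z: z_r = atanh(r) = ½·ln((1+(-0.459))/(1−(-0.459))) = -0.496044
SE(z) = 1/√(n−3) = 1/√6 = 0.408248
95% ⇒ z* = 1.960; margin = 1.960·0.408248 = 0.800166
CI on z-scale: (-1.296210, 0.304122)
Back-transform: tanh(-1.296210) = -0.860744, tanh(0.304122) = 0.295080

(-0.861, 0.295)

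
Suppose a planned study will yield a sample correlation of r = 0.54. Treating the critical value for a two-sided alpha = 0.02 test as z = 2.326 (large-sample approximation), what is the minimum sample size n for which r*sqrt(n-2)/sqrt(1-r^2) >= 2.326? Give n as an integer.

16

r√(n−2)/√(1−r²) ≥ 2.326  ⇔  n−2 ≥ (2.326)²·(1−r²)/r²
(1−r²)/r² = (1−0.2916)/0.2916 = 2.4294
n ≥ 2 + 5.410276·2.4294 = 2 + 13.1437 = 15.1437
⌈15.1437⌉ = 16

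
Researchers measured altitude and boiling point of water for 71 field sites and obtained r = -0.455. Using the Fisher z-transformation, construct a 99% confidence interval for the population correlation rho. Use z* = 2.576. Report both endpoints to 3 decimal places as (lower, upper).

z_r = atanh(-0.455) = -0.490988;  SE = 1/√(n−3) = 1/√68 = 0.121268
z-limits: -0.490988 ± 2.576·0.121268 = -0.490988 ± 0.312386 = [-0.803374, -0.178602]
ρ-limits: (tanh -0.803374, tanh -0.178602) = (-0.666, -0.177)

(-0.666, -0.177)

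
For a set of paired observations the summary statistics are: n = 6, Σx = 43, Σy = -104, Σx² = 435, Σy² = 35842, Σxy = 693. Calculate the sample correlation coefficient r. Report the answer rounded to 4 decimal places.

0.6922

S_xy = nΣxy − ΣxΣy = 6·693 − 43·(-104) = 4158 − (-4472) = 8630
S_xx = nΣx² − (Σx)² = 6·435 − 43² = 2610 − 1849 = 761
S_yy = nΣy² − (Σy)² = 6·35842 − (-104)² = 215052 − 10816 = 204236
r = S_xy / √(S_xx·S_yy) = 8630 / √(761·204236) = 8630 / √155423596 = 8630 / 12466.9000 = 0.6922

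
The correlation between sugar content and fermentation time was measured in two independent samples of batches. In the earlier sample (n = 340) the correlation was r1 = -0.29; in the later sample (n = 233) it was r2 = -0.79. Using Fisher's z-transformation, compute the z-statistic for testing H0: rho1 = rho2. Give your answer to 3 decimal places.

9.036

z1 = atanh(-0.29) = -0.298566,  z2 = atanh(-0.79) = -1.071432
SE = √(1/(n1−3) + 1/(n2−3)) = √(1/337 + 1/230) = √(0.0029674 + 0.0043478) = √0.0073152 = 0.085529
z = (z1 − z2)/SE = (-0.298566 − (-1.071432)) / 0.085529 = 0.772866 / 0.085529 = 9.036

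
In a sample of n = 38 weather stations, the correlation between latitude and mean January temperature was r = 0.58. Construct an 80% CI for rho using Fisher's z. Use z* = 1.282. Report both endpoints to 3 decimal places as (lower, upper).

z_r = atanh(0.58) = 0.662463;  SE = 1/√(n−3) = 1/√35 = 0.169031
z-limits: 0.662463 ± 1.282·0.169031 = 0.662463 ± 0.216698 = [0.445765, 0.879161]
ρ-limits: (tanh 0.445765, tanh 0.879161) = (0.418, 0.706)

(0.418, 0.706)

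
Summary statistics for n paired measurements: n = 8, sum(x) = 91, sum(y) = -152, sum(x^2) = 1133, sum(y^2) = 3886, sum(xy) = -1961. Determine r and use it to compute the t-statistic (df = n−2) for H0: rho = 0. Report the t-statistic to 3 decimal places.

-2.714

S_xy = nΣxy − ΣxΣy = 8·(-1961) − 91·(-152) = -15688 − (-13832) = -1856
S_xx = nΣx² − (Σx)² = 8·1133 − 91² = 9064 − 8281 = 783
S_yy = nΣy² − (Σy)² = 8·3886 − (-152)² = 31088 − 23104 = 7984
r = S_xy / √(S_xx·S_yy) = -1856 / √(783·7984) = -1856 / √6251472 = -1856 / 2500.2944 = -0.7423
t = r·√(n−2)/√(1−r²) = -0.7423·√6 / √(1−0.551009) = -1.818256 / 0.670068 = -2.714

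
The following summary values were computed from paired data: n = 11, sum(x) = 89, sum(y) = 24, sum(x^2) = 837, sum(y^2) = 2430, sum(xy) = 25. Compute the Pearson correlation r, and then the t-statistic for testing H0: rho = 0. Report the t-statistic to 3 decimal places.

-1.016

S_xy = nΣxy − ΣxΣy = 11·25 − 89·24 = 275 − 2136 = -1861
S_xx = nΣx² − (Σx)² = 11·837 − 89² = 9207 − 7921 = 1286
S_yy = nΣy² − (Σy)² = 11·2430 − 24² = 26730 − 576 = 26154
r = S_xy / √(S_xx·S_yy) = -1861 / √(1286·26154) = -1861 / √33634044 = -1861 / 5799.4865 = -0.3209
t = r·√(n−2)/√(1−r²) = -0.3209·√9 / √(1−0.102977) = -0.962700 / 0.947113 = -1.016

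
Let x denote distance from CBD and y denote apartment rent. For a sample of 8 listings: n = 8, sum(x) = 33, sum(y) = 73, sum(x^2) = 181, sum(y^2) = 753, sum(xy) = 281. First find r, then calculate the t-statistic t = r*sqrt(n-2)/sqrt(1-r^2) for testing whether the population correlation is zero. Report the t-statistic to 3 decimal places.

S_xy = nΣxy − ΣxΣy = 8·281 − 33·73 = 2248 − 2409 = -161
S_xx = nΣx² − (Σx)² = 8·181 − 33² = 1448 − 1089 = 359
S_yy = nΣy² − (Σy)² = 8·753 − 73² = 6024 − 5329 = 695
r = S_xy / √(S_xx·S_yy) = -161 / √(359·695) = -161 / √249505 = -161 / 499.5048 = -0.3223
t = r·√(n−2)/√(1−r²) = -0.3223·√6 / √(1−0.103877) = -0.789471 / 0.946638 = -0.834

-0.834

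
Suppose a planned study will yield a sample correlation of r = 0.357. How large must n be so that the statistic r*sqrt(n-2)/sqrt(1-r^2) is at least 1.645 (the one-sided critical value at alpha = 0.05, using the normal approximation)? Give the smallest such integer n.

r√(n−2)/√(1−r²) ≥ 1.645  ⇔  n−2 ≥ (1.645)²·(1−r²)/r²
(1−r²)/r² = (1−0.127449)/0.127449 = 6.8463
n ≥ 2 + 2.706025·6.8463 = 2 + 18.5263 = 20.5263
⌈20.5263⌉ = 21

21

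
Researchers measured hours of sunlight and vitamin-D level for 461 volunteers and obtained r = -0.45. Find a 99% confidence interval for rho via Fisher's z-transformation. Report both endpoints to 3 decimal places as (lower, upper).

z_r = atanh(-0.45) = -0.484700;  SE = 1/√(n−3) = 1/√458 = 0.046727
z-limits: -0.484700 ± 2.576·0.046727 = -0.484700 ± 0.120369 = [-0.605069, -0.364331]
ρ-limits: (tanh -0.605069, tanh -0.364331) = (-0.541, -0.349)

(-0.541, -0.349)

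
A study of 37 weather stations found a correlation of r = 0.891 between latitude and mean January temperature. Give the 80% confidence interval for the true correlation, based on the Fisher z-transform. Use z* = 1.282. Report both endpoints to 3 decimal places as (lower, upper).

(0.836, 0.928)

Fisher z: z_r = atanh(r) = ½·ln((1+0.891)/(1−0.891)) = 1.426757
SE(z) = 1/√(n−3) = 1/√34 = 0.171499
80% ⇒ z* = 1.282; margin = 1.282·0.171499 = 0.219862
CI on z-scale: (1.206895, 1.646619)
Back-transform: tanh(1.206895) = 0.835746, tanh(1.646619) = 0.928392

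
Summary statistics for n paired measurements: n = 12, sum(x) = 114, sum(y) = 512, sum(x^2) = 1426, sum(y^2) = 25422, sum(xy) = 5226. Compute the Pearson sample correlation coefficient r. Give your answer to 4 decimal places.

0.3268

S_xy = nΣxy − ΣxΣy = 12·5226 − 114·512 = 62712 − 58368 = 4344
S_xx = nΣx² − (Σx)² = 12·1426 − 114² = 17112 − 12996 = 4116
S_yy = nΣy² − (Σy)² = 12·25422 − 512² = 305064 − 262144 = 42920
r = S_xy / √(S_xx·S_yy) = 4344 / √(4116·42920) = 4344 / √176658720 = 4344 / 13291.3024 = 0.3268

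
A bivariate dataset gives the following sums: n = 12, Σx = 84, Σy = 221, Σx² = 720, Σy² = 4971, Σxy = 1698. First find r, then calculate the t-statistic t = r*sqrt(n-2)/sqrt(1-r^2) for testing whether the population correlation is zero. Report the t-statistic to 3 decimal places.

S_xy = nΣxy − ΣxΣy = 12·1698 − 84·221 = 20376 − 18564 = 1812
S_xx = nΣx² − (Σx)² = 12·720 − 84² = 8640 − 7056 = 1584
S_yy = nΣy² − (Σy)² = 12·4971 − 221² = 59652 − 48841 = 10811
r = S_xy / √(S_xx·S_yy) = 1812 / √(1584·10811) = 1812 / √17124624 = 1812 / 4138.1909 = 0.4379
t = r·√(n−2)/√(1−r²) = 0.4379·√10 / √(1−0.191756) = 1.384761 / 0.899024 = 1.540

1.540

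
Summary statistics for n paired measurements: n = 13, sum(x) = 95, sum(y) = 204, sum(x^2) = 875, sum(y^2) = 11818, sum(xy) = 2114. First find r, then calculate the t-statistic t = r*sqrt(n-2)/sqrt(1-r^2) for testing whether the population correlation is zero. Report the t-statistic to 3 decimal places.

1.912

S_xy = nΣxy − ΣxΣy = 13·2114 − 95·204 = 27482 − 19380 = 8102
S_xx = nΣx² − (Σx)² = 13·875 − 95² = 11375 − 9025 = 2350
S_yy = nΣy² − (Σy)² = 13·11818 − 204² = 153634 − 41616 = 112018
r = S_xy / √(S_xx·S_yy) = 8102 / √(2350·112018) = 8102 / √263242300 = 8102 / 16224.7434 = 0.4994
t = r·√(n−2)/√(1−r²) = 0.4994·√11 / √(1−0.249400) = 1.656322 / 0.866372 = 1.912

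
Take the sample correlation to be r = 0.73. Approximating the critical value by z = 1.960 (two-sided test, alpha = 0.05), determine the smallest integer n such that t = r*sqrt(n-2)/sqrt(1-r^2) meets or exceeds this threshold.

6

Need r·√(n−2)/√(1−r²) ≥ 1.960
√(n−2) ≥ 1.960·√(1−0.5329) / 0.73 = 1.960·0.683447 / 0.73 = 1.8350
n−2 ≥ 3.3672  ⇒  n ≥ 5.3672
Smallest integer n = 6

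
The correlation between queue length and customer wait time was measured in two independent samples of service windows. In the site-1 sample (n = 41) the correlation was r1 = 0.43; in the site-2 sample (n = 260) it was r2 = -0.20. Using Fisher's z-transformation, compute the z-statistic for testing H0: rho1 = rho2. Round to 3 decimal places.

3.813

Fisher z-transforms: z1 = atanh(0.43) = 0.459897, z2 = atanh(-0.20) = -0.202733; difference d = 0.662630
Var(d) = 1/38 + 1/257 = 0.0263158 + 0.0038911 = 0.0302069
z = d/√Var(d) = 0.662630 / √0.0302069 = 0.662630 / 0.173801 = 3.813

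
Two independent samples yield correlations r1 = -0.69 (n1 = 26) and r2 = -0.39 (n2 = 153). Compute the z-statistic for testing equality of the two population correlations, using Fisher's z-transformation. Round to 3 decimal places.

z1 = atanh(-0.69) = -0.847956,  z2 = atanh(-0.39) = -0.411800
SE = √(1/(n1−3) + 1/(n2−3)) = √(1/23 + 1/150) = √(0.0434783 + 0.0066667) = √0.0501450 = 0.223931
z = (z1 − z2)/SE = (-0.847956 − (-0.411800)) / 0.223931 = -0.436156 / 0.223931 = -1.948

-1.948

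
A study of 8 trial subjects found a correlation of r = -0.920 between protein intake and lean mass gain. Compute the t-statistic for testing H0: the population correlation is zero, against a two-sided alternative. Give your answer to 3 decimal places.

-5.750

t = r·√(n−2) / √(1−r²) with r = -0.920, n = 8
  = -0.920·√6 / √(1 − 0.846400)
  = -0.920·2.449490 / 0.391918
  = -2.253531 / 0.391918 = -5.750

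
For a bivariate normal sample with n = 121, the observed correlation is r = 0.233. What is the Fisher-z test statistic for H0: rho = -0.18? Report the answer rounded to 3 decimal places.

4.555

z_r = atanh(0.233) = 0.237359,  z_0 = atanh(-0.18) = -0.181983
SE = 1/√(n−3) = 1/√118 = 0.092057
z = (z_r − z_0)/SE = (0.237359 − (-0.181983)) / 0.092057 = 0.419342 / 0.092057 = 4.555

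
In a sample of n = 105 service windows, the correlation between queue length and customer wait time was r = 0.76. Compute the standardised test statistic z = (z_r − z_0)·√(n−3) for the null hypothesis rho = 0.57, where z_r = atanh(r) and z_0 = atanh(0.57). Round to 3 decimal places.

3.522

Fisher z: atanh(0.76) = 0.996215, atanh(0.57) = 0.647523
z = (z_r − z_0)·√(n−3) = (0.996215 − 0.647523)·√102 = 0.348692 · 10.099505 = 3.522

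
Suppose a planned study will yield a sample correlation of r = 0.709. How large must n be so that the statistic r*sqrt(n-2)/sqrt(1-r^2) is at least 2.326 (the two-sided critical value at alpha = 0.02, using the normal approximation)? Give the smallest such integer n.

8

Need r·√(n−2)/√(1−r²) ≥ 2.326
√(n−2) ≥ 2.326·√(1−0.502681) / 0.709 = 2.326·0.705208 / 0.709 = 2.3136
n−2 ≥ 5.3527  ⇒  n ≥ 7.3527
Smallest integer n = 8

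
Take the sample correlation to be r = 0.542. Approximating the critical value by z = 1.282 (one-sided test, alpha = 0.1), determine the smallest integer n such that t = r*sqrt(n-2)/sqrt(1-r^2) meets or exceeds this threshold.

6

r√(n−2)/√(1−r²) ≥ 1.282  ⇔  n−2 ≥ (1.282)²·(1−r²)/r²
(1−r²)/r² = (1−0.293764)/0.293764 = 2.4041
n ≥ 2 + 1.643524·2.4041 = 2 + 3.9512 = 5.9512
⌈5.9512⌉ = 6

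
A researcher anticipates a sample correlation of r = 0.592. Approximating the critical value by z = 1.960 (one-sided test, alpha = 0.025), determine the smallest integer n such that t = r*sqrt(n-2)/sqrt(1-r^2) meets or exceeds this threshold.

Need r·√(n−2)/√(1−r²) ≥ 1.960
√(n−2) ≥ 1.960·√(1−0.350464) / 0.592 = 1.960·0.805938 / 0.592 = 2.6683
n−2 ≥ 7.1198  ⇒  n ≥ 9.1198
Smallest integer n = 10

10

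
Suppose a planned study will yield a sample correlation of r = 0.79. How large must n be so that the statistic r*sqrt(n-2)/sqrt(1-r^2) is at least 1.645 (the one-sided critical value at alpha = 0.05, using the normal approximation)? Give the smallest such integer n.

Need r·√(n−2)/√(1−r²) ≥ 1.645
√(n−2) ≥ 1.645·√(1−0.6241) / 0.79 = 1.645·0.613107 / 0.79 = 1.2767
n−2 ≥ 1.6300  ⇒  n ≥ 3.6300
Smallest integer n = 4

4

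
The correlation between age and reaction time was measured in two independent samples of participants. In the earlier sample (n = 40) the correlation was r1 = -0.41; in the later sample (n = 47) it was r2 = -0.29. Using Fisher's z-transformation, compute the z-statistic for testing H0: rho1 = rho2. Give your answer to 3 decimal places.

-0.614

Fisher z-transforms: z1 = atanh(-0.41) = -0.435611, z2 = atanh(-0.29) = -0.298566; difference d = -0.137045
Var(d) = 1/37 + 1/44 = 0.0270270 + 0.0227273 = 0.0497543
z = d/√Var(d) = -0.137045 / √0.0497543 = -0.137045 / 0.223057 = -0.614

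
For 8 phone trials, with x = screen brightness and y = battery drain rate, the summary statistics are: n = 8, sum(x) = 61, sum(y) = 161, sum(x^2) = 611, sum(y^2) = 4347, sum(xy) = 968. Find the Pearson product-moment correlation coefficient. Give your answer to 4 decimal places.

-0.6461

Numerator: nΣxy − (Σx)(Σy) = 8·968 − (61)(161) = -2077
Denominator: √[(nΣx²−(Σx)²)(nΣy²−(Σy)²)]
  nΣx²−(Σx)² = 8·611 − 3721 = 1167;  nΣy²−(Σy)² = 8·4347 − 25921 = 8855
  √(1167·8855) = √10333785 = 3214.6205
r = -2077 / 3214.6205 = -0.6461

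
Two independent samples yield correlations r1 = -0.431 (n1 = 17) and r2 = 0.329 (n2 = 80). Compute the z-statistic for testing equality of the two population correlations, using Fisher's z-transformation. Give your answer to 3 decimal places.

z1 = atanh(-0.431) = -0.461124,  z2 = atanh(0.329) = 0.341706
SE = √(1/(n1−3) + 1/(n2−3)) = √(1/14 + 1/77) = √(0.0714286 + 0.0129870) = √0.0844156 = 0.290544
z = (z1 − z2)/SE = (-0.461124 − 0.341706) / 0.290544 = -0.802830 / 0.290544 = -2.763

-2.763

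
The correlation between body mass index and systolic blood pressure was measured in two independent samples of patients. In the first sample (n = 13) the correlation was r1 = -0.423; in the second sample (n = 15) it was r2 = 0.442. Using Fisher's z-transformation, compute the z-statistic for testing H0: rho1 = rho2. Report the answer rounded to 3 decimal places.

-2.163

z1 = atanh(-0.423) = -0.451340,  z2 = atanh(0.442) = 0.474714
SE = √(1/(n1−3) + 1/(n2−3)) = √(1/10 + 1/12) = √(0.1000000 + 0.0833333) = √0.1833333 = 0.428174
z = (z1 − z2)/SE = (-0.451340 − 0.474714) / 0.428174 = -0.926054 / 0.428174 = -2.163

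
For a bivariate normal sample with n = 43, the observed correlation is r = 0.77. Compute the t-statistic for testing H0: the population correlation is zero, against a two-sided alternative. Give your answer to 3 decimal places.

t = r·√(n−2) / √(1−r²) with r = 0.77, n = 43
  = 0.77·√41 / √(1 − 0.5929)
  = 0.77·6.403124 / 0.638044
  = 4.930405 / 0.638044 = 7.727

7.727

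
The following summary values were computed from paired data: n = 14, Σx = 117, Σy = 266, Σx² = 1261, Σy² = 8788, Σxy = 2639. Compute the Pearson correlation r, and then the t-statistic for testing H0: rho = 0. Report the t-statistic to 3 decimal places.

S_xy = nΣxy − ΣxΣy = 14·2639 − 117·266 = 36946 − 31122 = 5824
S_xx = nΣx² − (Σx)² = 14·1261 − 117² = 17654 − 13689 = 3965
S_yy = nΣy² − (Σy)² = 14·8788 − 266² = 123032 − 70756 = 52276
r = S_xy / √(S_xx·S_yy) = 5824 / √(3965·52276) = 5824 / √207274340 = 5824 / 14397.0254 = 0.4045
t = r·√(n−2)/√(1−r²) = 0.4045·√12 / √(1−0.163620) = 1.401229 / 0.914538 = 1.532

1.532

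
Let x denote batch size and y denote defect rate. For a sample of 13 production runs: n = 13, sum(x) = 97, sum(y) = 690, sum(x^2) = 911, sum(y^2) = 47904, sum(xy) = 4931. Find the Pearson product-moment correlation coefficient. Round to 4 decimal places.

-0.1496

S_xy = nΣxy − ΣxΣy = 13·4931 − 97·690 = 64103 − 66930 = -2827
S_xx = nΣx² − (Σx)² = 13·911 − 97² = 11843 − 9409 = 2434
S_yy = nΣy² − (Σy)² = 13·47904 − 690² = 622752 − 476100 = 146652
r = S_xy / √(S_xx·S_yy) = -2827 / √(2434·146652) = -2827 / √356950968 = -2827 / 18893.1461 = -0.1496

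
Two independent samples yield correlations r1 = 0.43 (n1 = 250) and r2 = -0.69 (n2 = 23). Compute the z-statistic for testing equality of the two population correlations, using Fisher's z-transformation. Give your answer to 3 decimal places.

5.626

z1 = atanh(0.43) = 0.459897,  z2 = atanh(-0.69) = -0.847956
SE = √(1/(n1−3) + 1/(n2−3)) = √(1/247 + 1/20) = √(0.0040486 + 0.0500000) = √0.0540486 = 0.232484
z = (z1 − z2)/SE = (0.459897 − (-0.847956)) / 0.232484 = 1.307853 / 0.232484 = 5.626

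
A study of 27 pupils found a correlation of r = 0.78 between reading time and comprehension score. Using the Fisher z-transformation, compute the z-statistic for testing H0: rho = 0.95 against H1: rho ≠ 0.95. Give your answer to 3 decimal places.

-3.853

z_r = atanh(0.78) = 1.045371,  z_0 = atanh(0.95) = 1.831781
SE = 1/√(n−3) = 1/√24 = 0.204124
z = (z_r − z_0)/SE = (1.045371 − 1.831781) / 0.204124 = -0.786410 / 0.204124 = -3.853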